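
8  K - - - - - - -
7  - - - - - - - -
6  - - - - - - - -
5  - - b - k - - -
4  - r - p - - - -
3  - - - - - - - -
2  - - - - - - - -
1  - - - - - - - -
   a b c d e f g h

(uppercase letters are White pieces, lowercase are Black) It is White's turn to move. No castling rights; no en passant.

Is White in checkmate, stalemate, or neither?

stalemate

White to move; white king on a8.
In check: no.
King squares — a7: attacked by Bc5; b7: attacked by Rb4; b8: attacked by Rb4.
Legal moves for White: none.
Not in check and no legal moves → stalemate.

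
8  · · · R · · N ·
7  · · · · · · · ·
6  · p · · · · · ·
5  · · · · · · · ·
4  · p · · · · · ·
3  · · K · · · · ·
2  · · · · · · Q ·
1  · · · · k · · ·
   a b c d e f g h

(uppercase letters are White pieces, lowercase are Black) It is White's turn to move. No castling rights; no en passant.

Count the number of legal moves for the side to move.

7

White to move; king on c3.
In check: yes, from the black pawn on b4.
Legal moves: Kd4, Kc4, Kxb4, Kd3, Kb3, Kc2, Kb2.
Count: 7.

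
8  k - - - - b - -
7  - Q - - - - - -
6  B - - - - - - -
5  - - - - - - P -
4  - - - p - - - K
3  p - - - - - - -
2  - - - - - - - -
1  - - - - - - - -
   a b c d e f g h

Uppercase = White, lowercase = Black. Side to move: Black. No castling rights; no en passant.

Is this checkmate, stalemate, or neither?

checkmate

Black to move; black king on a8.
In check: yes, from the white queen on b7.
King squares — a7: attacked by Qb7; b7: attacked by Ba6; b8: attacked by Qb7.
Legal moves for Black: none.
In check with no legal moves → checkmate.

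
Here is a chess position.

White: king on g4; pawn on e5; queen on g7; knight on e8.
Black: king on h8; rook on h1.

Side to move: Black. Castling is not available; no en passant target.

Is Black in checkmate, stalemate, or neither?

Black to move; black king on h8.
In check: yes, from the white queen on g7.
King squares — g7: attacked by Ne8; h7: attacked by Qg7; g8: attacked by Qg7.
Legal moves for Black: none.
In check with no legal moves → checkmate.

checkmate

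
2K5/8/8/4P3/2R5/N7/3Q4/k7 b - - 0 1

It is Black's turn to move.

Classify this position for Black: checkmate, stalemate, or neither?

Black to move; black king on a1.
In check: no.
King squares — b1: attacked by Na3; a2: attacked by Qd2; b2: attacked by Qd2.
Legal moves for Black: none.
Not in check and no legal moves → stalemate.

stalemate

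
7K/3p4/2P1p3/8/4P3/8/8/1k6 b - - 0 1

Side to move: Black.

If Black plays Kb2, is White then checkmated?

no

After Kb2: white king on h8; in check: no.
White is not in check, so this cannot be checkmate.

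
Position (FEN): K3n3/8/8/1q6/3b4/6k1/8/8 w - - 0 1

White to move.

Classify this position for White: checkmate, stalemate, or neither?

stalemate

White to move; white king on a8.
In check: no.
King squares — a7: attacked by Bd4; b7: attacked by Qb5; b8: attacked by Qb5.
Legal moves for White: none.
Not in check and no legal moves → stalemate.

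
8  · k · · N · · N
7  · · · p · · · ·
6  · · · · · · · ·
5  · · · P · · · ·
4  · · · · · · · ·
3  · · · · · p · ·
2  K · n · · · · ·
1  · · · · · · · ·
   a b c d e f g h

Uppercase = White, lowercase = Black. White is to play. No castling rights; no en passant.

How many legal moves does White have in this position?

White to move; king on a2.
In check: no.
Legal moves: Nf7, Ng6, Ng7, Nc7, Nf6, Nd6, Kb3, Kb2, Kb1, d6.
Count: 10.

10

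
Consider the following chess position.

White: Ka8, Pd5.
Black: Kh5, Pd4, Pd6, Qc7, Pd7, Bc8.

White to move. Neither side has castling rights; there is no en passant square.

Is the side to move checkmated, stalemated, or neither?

White to move; white king on a8.
In check: no.
King squares — a7: attacked by Qc7; b7: attacked by Qc7; b8: attacked by Qc7.
Legal moves for White: none.
Not in check and no legal moves → stalemate.

stalemate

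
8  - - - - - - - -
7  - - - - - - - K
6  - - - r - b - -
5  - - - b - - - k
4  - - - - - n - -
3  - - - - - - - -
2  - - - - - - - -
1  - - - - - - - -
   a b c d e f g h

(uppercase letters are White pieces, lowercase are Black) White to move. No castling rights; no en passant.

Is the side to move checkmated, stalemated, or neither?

stalemate

White to move; white king on h7.
In check: no.
King squares — g6: attacked by Nf4; h6: attacked by Kh5; g7: attacked by Bf6; g8: attacked by Bd5; h8: attacked by Bf6.
Legal moves for White: none.
Not in check and no legal moves → stalemate.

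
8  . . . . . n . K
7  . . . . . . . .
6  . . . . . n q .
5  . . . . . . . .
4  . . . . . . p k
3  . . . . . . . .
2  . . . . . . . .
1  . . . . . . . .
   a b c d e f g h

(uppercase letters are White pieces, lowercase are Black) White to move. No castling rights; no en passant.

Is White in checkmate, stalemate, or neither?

White to move; white king on h8.
In check: no.
King squares — g7: attacked by Qg6; h7: attacked by Nf6; g8: attacked by Nf6.
Legal moves for White: none.
Not in check and no legal moves → stalemate.

stalemate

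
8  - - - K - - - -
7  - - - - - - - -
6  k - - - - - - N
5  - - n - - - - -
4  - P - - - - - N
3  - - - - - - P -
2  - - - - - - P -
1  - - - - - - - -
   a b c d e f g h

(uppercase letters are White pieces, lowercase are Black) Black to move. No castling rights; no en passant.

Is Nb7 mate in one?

After Nb7: white king on d8; in check: yes, from the black knight on b7.
White has 5 legal replies: Ke8, Kc8, Ke7, Kd7, Kc7.
In check but a legal move exists → not checkmate.

no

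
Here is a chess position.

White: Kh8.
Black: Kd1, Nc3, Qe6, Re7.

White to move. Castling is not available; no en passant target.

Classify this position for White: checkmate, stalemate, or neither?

stalemate

White to move; white king on h8.
In check: no.
King squares — g7: attacked by Re7; h7: attacked by Re7; g8: attacked by Qe6.
Legal moves for White: none.
Not in check and no legal moves → stalemate.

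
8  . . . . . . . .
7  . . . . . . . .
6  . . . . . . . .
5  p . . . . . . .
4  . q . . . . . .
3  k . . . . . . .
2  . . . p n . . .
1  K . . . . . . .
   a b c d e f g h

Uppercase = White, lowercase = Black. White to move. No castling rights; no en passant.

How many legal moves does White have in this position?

White to move; king on a1.
In check: no.
Legal moves: none.
Count: 0.

0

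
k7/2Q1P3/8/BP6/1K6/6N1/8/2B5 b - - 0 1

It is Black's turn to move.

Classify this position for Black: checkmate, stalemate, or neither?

Black to move; black king on a8.
In check: no.
King squares — a7: attacked by Qc7; b7: attacked by Qc7; b8: attacked by Qc7.
Legal moves for Black: none.
Not in check and no legal moves → stalemate.

stalemate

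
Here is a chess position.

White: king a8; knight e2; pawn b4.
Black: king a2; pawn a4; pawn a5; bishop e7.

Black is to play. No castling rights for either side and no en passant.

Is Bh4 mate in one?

After Bh4: white king on a8; in check: no.
White is not in check, so this cannot be checkmate.

no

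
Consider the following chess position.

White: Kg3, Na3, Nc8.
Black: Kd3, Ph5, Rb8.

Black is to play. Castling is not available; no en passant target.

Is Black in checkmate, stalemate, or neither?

Black to move; black king on d3.
In check: no.
Legal moves for Black: Rxc8, Ra8, Rb7, Rb6, Rb5, Rb4, Rb3, Rb2, Rb1, Ke4, Kd4, Ke3, Kc3, Ke2, Kd2, h4+.
Black has 16 legal moves and is not in check → neither.

neither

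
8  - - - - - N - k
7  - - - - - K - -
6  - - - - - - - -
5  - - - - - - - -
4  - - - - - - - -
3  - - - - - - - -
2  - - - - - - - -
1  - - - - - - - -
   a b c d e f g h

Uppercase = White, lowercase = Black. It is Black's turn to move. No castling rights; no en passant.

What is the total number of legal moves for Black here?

0

Black to move; king on h8.
In check: no.
Legal moves: none.
Count: 0.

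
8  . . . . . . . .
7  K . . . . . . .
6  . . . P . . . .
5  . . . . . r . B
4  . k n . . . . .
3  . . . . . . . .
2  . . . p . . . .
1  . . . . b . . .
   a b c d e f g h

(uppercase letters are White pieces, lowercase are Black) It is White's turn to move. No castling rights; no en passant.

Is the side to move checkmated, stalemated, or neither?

neither

White to move; white king on a7.
In check: no.
Legal moves for White: Kb8, Ka8, Kb7, Ka6, Be8, Bf7, Bg6, Bg4, Bf3, Be2, Bd1, d7.
White has 12 legal moves and is not in check → neither.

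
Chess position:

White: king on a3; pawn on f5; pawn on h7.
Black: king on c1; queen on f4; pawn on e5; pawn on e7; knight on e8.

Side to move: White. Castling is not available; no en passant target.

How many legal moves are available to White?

White to move; king on a3.
In check: no.
Legal moves: Kb3, Ka2, h8=Q, h8=R, h8=B, h8=N, f6.
Count: 7.

7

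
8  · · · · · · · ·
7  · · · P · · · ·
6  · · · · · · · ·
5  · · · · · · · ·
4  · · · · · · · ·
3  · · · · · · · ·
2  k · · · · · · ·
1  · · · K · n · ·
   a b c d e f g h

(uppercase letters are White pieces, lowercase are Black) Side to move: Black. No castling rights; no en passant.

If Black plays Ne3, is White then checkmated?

After Ne3: white king on d1; in check: yes, from the black knight on e3.
White has 4 legal replies: Ke2, Kd2, Ke1, Kc1.
In check but a legal move exists → not checkmate.

no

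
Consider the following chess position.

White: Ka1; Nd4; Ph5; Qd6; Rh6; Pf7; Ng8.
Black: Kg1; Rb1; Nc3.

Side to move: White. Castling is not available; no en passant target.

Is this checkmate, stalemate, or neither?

checkmate

White to move; white king on a1.
In check: yes, from the black rook on b1.
King squares — b1: attacked by Nc3; a2: attacked by Nc3; b2: attacked by Rb1.
Legal moves for White: none.
In check with no legal moves → checkmate.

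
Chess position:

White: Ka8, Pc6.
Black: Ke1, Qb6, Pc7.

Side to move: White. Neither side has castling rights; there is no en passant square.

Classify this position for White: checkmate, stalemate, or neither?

White to move; white king on a8.
In check: no.
King squares — a7: attacked by Qb6; b7: attacked by Qb6; b8: attacked by Qb6.
Legal moves for White: none.
Not in check and no legal moves → stalemate.

stalemate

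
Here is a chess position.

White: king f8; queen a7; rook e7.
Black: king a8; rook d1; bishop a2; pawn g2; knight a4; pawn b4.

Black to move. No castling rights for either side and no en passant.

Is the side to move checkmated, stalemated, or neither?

Black to move; black king on a8.
In check: yes, from the white queen on a7.
King squares — a7: attacked by Re7; b7: attacked by Qa7; b8: attacked by Qa7.
Legal moves for Black: none.
In check with no legal moves → checkmate.

checkmate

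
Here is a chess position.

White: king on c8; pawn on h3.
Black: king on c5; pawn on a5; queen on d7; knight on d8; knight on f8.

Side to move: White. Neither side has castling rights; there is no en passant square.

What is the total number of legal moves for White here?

1

White to move; king on c8.
In check: yes, from the black queen on d7.
Legal moves: Kb8.
Count: 1.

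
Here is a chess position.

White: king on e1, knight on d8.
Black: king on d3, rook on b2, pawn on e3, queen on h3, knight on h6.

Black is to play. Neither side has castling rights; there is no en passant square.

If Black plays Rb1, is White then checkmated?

After Rb1: white king on e1; in check: yes, from the black rook on b1.
King squares — d1: attacked by Rb1; f1: attacked by Rb1; d2: attacked by Kd3; e2: attacked by Kd3; f2: attacked by Pe3.
White has no legal moves → checkmate.

yes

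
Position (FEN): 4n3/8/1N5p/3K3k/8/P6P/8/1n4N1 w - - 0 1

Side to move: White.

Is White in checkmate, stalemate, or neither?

White to move; white king on d5.
In check: no.
Legal moves for White: Nc8, Na8, Nd7, Nc4, Na4, Ke6, Kc6, Ke5, Kc5, Ke4, Kd4, Kc4, Nf3, Ne2, h4, a4.
White has 16 legal moves and is not in check → neither.

neither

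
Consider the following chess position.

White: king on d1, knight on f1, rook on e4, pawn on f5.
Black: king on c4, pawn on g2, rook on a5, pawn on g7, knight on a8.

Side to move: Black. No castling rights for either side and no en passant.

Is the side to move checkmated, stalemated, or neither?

neither

Black to move; black king on c4.
In check: yes, from the white rook on e4.
Legal moves for Black: Kd5, Kc5, Kb5, Kd3, Kc3, Kb3.
Black is in check but has 6 legal moves → neither.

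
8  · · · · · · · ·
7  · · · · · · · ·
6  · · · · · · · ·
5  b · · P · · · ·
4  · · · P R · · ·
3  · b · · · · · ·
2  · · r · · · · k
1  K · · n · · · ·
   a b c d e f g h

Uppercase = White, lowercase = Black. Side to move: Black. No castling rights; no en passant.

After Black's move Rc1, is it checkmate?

yes

After Rc1: white king on a1; in check: yes, from the black rook on c1.
King squares — b1: attacked by Rc1; a2: attacked by Bb3; b2: attacked by Nd1.
White has no legal moves → checkmate.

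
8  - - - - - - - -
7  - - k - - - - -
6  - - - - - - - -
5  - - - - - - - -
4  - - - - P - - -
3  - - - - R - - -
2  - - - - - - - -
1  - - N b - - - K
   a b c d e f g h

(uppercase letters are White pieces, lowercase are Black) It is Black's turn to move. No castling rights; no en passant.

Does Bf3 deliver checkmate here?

After Bf3: white king on h1; in check: yes, from the black bishop on f3.
White has 3 legal replies: Kh2, Kg1, Rxf3.
In check but a legal move exists → not checkmate.

no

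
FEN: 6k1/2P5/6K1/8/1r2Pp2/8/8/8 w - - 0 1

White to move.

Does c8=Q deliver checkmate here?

yes

After c8=Q: black king on g8; in check: yes, from the white queen on c8.
King squares — f7: attacked by Kg6; g7: attacked by Kg6; h7: attacked by Kg6; f8: attacked by Qc8; h8: attacked by Qc8.
Black has no legal moves → checkmate.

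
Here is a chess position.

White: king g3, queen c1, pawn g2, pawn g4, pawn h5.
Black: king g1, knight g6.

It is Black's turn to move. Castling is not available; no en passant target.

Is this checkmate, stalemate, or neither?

checkmate

Black to move; black king on g1.
In check: yes, from the white queen on c1.
King squares — f1: attacked by Qc1; h1: attacked by Qc1; f2: attacked by Kg3; g2: attacked by Kg3; h2: attacked by Kg3.
Legal moves for Black: none.
In check with no legal moves → checkmate.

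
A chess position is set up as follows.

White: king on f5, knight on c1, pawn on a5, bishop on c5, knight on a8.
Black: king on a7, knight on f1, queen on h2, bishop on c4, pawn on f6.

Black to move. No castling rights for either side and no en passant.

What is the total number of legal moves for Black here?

4

Black to move; king on a7.
In check: yes, from the white bishop on c5.
Legal moves: Kb8, Kxa8, Kb7, Ka6.
Count: 4.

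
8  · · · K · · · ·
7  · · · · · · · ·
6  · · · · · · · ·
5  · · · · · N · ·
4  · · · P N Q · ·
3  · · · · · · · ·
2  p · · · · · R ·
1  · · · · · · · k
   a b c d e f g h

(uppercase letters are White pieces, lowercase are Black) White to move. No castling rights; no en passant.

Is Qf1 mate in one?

After Qf1: black king on h1; in check: yes, from the white queen on f1.
King squares — g1: attacked by Qf1; g2: attacked by Qf1; h2: attacked by Rg2.
Black has no legal moves → checkmate.

yes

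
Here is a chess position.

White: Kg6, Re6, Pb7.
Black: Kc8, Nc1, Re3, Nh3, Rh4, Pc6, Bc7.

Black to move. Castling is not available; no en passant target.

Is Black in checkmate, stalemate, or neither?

Black to move; black king on c8.
In check: yes, from the white pawn on b7.
King squares — b7: available; c7: own bishop; d7: available; b8: available; d8: available.
Legal moves for Black: Kd8, Kb8, Kd7, Kxb7.
Black is in check but has 4 legal moves → neither.

neither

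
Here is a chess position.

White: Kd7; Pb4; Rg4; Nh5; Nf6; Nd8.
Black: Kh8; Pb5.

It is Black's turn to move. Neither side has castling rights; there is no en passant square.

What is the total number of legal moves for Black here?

0

Black to move; king on h8.
In check: no.
Legal moves: none.
Count: 0.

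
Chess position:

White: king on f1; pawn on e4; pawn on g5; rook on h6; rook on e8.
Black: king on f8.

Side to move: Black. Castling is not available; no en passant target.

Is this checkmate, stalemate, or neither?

Black to move; black king on f8.
In check: yes, from the white rook on e8.
King squares — e7: attacked by Re8; f7: available; g7: available; e8: available; g8: attacked by Re8.
Legal moves for Black: Kxe8, Kg7, Kf7.
Black is in check but has 3 legal moves → neither.

neither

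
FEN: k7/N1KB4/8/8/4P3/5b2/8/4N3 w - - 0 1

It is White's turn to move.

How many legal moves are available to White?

White to move; king on c7.
In check: no.
Legal moves: Be8, Bc8, Be6, Bc6+, Bf5, Bb5, Bg4, Ba4, Bh3, Kd8, Kc8, Kd6, Kc6, Kb6, Nc8, Nc6, Nb5, Nxf3, Nd3, Ng2, Nc2, e5.
Count: 22.

22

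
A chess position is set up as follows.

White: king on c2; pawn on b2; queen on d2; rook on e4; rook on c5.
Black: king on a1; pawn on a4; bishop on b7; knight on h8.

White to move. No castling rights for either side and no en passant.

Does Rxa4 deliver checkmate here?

After Rxa4: black king on a1; in check: yes, from the white rook on a4.
King squares — b1: attacked by Kc2; a2: attacked by Ra4; b2: attacked by Kc2.
Black has no legal moves → checkmate.

yes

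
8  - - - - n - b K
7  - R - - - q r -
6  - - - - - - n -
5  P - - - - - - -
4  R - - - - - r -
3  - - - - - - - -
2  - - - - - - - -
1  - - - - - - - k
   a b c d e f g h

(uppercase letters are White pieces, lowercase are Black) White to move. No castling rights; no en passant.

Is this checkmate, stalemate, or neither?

checkmate

White to move; white king on h8.
In check: yes, from the black knight on g6.
King squares — g7: attacked by Qf7; h7: attacked by Rg7; g8: attacked by Qf7.
Legal moves for White: none.
In check with no legal moves → checkmate.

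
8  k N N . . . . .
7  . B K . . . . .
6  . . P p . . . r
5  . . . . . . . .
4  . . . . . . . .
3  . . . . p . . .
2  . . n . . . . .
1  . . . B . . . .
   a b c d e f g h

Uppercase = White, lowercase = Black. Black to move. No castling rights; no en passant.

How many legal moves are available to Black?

0

Black to move; king on a8.
In check: yes, from the white bishop on b7.
Legal moves: none.
Count: 0.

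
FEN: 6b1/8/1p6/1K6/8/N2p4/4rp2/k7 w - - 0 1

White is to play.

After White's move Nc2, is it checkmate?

no

After Nc2: black king on a1; in check: yes, from the white knight on c2.
Black has 5 legal replies: Kb2, Ka2, Kb1, Rxc2, dxc2.
In check but a legal move exists → not checkmate.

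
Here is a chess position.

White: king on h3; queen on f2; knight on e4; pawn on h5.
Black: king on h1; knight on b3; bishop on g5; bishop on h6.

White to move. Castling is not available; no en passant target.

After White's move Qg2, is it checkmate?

yes

After Qg2: black king on h1; in check: yes, from the white queen on g2.
King squares — g1: attacked by Qg2; g2: attacked by Kh3; h2: attacked by Qg2.
Black has no legal moves → checkmate.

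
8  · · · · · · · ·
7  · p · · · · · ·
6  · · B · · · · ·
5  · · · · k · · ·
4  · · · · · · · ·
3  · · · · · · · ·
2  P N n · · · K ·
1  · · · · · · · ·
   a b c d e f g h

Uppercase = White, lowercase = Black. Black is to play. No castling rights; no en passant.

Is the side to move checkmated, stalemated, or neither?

Black to move; black king on e5.
In check: no.
Legal moves for Black: Kf6, Ke6, Kd6, Kf5, Kf4, Kd4, Nd4, Nb4, Ne3+, Na3, Ne1+, Na1, bxc6, b6, b5.
Black has 15 legal moves and is not in check → neither.

neither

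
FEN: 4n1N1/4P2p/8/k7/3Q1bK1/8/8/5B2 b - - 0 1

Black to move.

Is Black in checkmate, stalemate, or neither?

neither

Black to move; black king on a5.
In check: no.
Legal moves for Black: Ng7, Nc7, Nf6+, Nd6, Bb8, Bc7, Bh6, Bd6, Bg5, Be5, Bg3, Be3, Bh2, Bd2, Bc1, h6, h5+.
Black has 17 legal moves and is not in check → neither.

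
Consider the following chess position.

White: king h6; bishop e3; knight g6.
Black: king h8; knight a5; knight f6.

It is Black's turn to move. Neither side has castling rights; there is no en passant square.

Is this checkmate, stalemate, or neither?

Black to move; black king on h8.
In check: yes, from the white knight on g6.
Legal moves for Black: Kg8.
Black is in check but has 1 legal move → neither.

neither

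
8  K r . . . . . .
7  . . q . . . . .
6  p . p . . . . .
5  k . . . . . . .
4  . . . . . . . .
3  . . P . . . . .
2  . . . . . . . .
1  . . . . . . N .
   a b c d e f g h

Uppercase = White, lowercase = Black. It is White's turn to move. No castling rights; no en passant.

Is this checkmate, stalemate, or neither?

checkmate

White to move; white king on a8.
In check: yes, from the black rook on b8.
King squares — a7: attacked by Qc7; b7: attacked by Qc7; b8: attacked by Qc7.
Legal moves for White: none.
In check with no legal moves → checkmate.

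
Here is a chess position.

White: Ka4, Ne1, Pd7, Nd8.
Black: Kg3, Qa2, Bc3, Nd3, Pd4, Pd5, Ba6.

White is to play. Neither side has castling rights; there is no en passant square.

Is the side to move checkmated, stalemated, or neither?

White to move; white king on a4.
In check: yes, from the black queen on a2.
King squares — a3: attacked by Qa2; b3: attacked by Qa2; b4: attacked by Bc3; a5: attacked by Qa2; b5: attacked by Ba6.
Legal moves for White: none.
In check with no legal moves → checkmate.

checkmate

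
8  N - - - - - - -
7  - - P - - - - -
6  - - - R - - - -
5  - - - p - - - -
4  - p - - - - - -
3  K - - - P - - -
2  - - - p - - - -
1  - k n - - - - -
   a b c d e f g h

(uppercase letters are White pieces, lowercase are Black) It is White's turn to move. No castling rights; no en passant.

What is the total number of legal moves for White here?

2

White to move; king on a3.
In check: yes, from the black pawn on b4.
Legal moves: Kxb4, Ka4.
Count: 2.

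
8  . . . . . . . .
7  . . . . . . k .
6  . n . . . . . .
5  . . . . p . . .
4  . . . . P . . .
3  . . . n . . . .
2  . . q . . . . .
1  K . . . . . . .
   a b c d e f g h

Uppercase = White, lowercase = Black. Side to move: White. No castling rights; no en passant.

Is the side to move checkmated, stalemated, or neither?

stalemate

White to move; white king on a1.
In check: no.
King squares — b1: attacked by Qc2; a2: attacked by Qc2; b2: attacked by Qc2.
Legal moves for White: none.
Not in check and no legal moves → stalemate.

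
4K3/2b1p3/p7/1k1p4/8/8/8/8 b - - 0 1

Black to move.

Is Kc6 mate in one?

no

After Kc6: white king on e8; in check: no.
White is not in check, so this cannot be checkmate.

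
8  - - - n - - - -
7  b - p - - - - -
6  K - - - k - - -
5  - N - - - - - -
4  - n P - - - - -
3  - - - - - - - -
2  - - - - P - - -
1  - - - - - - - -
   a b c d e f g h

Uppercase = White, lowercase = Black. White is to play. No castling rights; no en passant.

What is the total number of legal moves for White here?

2

White to move; king on a6.
In check: yes, from the black knight on b4.
Legal moves: Kxa7, Ka5.
Count: 2.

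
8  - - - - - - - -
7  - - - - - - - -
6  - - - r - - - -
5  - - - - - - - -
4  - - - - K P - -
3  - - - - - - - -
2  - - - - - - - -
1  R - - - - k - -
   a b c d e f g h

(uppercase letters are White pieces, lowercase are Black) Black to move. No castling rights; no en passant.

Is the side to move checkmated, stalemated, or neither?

Black to move; black king on f1.
In check: yes, from the white rook on a1.
Legal moves for Black: Kg2, Kf2, Ke2, Rd1.
Black is in check but has 4 legal moves → neither.

neither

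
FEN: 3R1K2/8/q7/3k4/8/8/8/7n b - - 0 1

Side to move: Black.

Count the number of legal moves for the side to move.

7

Black to move; king on d5.
In check: yes, from the white rook on d8.
Legal moves: Ke6, Kc6, Ke5, Kc5, Ke4, Kc4, Qd6+.
Count: 7.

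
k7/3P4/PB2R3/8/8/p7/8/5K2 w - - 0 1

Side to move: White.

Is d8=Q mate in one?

yes

After d8=Q: black king on a8; in check: yes, from the white queen on d8.
King squares — a7: attacked by Bb6; b7: attacked by Pa6; b8: attacked by Qd8.
Black has no legal moves → checkmate.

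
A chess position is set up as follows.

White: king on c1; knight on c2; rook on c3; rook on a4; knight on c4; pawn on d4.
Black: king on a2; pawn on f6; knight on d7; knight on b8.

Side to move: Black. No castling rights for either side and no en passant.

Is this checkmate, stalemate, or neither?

checkmate

Black to move; black king on a2.
In check: yes, from the white rook on a4.
King squares — a1: attacked by Nc2; b1: attacked by Kc1; b2: attacked by Kc1; a3: attacked by Nc2; b3: attacked by Rc3.
Legal moves for Black: none.
In check with no legal moves → checkmate.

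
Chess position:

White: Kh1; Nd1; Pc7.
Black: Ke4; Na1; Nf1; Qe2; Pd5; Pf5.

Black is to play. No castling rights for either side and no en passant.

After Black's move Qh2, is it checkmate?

yes

After Qh2: white king on h1; in check: yes, from the black queen on h2.
King squares — g1: attacked by Qh2; g2: attacked by Qh2; h2: attacked by Nf1.
White has no legal moves → checkmate.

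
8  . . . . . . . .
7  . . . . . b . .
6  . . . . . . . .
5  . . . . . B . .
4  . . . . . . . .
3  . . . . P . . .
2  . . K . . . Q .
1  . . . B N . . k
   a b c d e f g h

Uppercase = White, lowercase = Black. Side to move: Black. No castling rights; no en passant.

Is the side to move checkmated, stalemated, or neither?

checkmate

Black to move; black king on h1.
In check: yes, from the white queen on g2.
King squares — g1: attacked by Qg2; g2: attacked by Ne1; h2: attacked by Qg2.
Legal moves for Black: none.
In check with no legal moves → checkmate.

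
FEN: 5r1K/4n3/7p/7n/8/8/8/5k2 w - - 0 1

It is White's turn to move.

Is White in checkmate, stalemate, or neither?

White to move; white king on h8.
In check: yes, from the black rook on f8.
Legal moves for White: Kh7.
White is in check but has 1 legal move → neither.

neither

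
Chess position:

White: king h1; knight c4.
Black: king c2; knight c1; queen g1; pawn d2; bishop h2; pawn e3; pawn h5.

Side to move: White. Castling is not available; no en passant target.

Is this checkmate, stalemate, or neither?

White to move; white king on h1.
In check: yes, from the black queen on g1.
King squares — g1: attacked by Bh2; g2: attacked by Qg1; h2: attacked by Qg1.
Legal moves for White: none.
In check with no legal moves → checkmate.

checkmate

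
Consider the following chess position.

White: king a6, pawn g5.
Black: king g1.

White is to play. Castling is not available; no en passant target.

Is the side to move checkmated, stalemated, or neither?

neither

White to move; white king on a6.
In check: no.
Legal moves for White: Kb7, Ka7, Kb6, Kb5, Ka5, g6.
White has 6 legal moves and is not in check → neither.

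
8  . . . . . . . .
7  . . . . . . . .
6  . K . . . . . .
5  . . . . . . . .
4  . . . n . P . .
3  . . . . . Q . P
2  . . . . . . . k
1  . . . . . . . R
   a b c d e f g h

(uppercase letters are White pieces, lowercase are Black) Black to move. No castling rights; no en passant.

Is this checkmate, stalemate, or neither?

checkmate

Black to move; black king on h2.
In check: yes, from the white rook on h1.
King squares — g1: attacked by Rh1; h1: attacked by Qf3; g2: attacked by Qf3; g3: attacked by Qf3; h3: attacked by Rh1.
Legal moves for Black: none.
In check with no legal moves → checkmate.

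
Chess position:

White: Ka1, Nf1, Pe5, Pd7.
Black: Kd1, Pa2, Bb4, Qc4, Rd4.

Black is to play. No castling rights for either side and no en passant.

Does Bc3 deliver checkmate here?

After Bc3: white king on a1; in check: yes, from the black bishop on c3.
King squares — b1: attacked by Pa2; a2: attacked by Qc4; b2: attacked by Bc3.
White has no legal moves → checkmate.

yes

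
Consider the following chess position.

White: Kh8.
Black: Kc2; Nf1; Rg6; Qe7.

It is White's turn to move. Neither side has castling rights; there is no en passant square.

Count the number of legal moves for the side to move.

0

White to move; king on h8.
In check: no.
Legal moves: none.
Count: 0.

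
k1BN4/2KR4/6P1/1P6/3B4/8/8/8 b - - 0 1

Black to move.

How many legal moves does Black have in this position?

0

Black to move; king on a8.
In check: no.
Legal moves: none.
Count: 0.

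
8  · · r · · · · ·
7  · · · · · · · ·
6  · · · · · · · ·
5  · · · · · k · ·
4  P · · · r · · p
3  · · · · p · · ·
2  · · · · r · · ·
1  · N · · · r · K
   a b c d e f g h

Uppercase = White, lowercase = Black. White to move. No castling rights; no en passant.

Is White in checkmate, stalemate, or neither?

checkmate

White to move; white king on h1.
In check: yes, from the black rook on f1.
King squares — g1: attacked by Rf1; g2: attacked by Re2; h2: attacked by Re2.
Legal moves for White: none.
In check with no legal moves → checkmate.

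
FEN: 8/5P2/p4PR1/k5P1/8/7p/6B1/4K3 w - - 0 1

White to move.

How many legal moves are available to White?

White to move; king on e1.
In check: no.
Legal moves: Rg8, Rg7, Rh6, Ba8, Bb7, Bc6, Bd5, Be4, Bxh3, Bf3, Bh1, Bf1, Kf2, Ke2, Kd2, Kf1, Kd1, f8=Q, f8=R, f8=B, f8=N.
Count: 21.

21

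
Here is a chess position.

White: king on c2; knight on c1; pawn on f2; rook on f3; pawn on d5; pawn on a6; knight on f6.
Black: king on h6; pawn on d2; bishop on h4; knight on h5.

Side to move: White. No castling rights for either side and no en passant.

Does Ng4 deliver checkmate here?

After Ng4: black king on h6; in check: yes, from the white knight on g4.
Black has 4 legal replies: Kh7, Kg7, Kg6, Kg5.
In check but a legal move exists → not checkmate.

no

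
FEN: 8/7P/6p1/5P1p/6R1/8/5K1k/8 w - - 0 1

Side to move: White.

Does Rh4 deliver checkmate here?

After Rh4: black king on h2; in check: yes, from the white rook on h4.
King squares — g1: attacked by Kf2; h1: attacked by Rh4; g2: attacked by Kf2; g3: attacked by Kf2; h3: attacked by Rh4.
Black has no legal moves → checkmate.

yes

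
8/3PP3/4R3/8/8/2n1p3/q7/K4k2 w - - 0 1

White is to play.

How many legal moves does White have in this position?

White to move; king on a1.
In check: yes, from the black queen on a2.
Legal moves: none.
Count: 0.

0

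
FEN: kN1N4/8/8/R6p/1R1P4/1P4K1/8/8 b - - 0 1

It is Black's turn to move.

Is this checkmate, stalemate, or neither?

Black to move; black king on a8.
In check: yes, from the white rook on a5.
King squares — a7: attacked by Ra5; b7: attacked by Rb4; b8: attacked by Rb4.
Legal moves for Black: none.
In check with no legal moves → checkmate.

checkmate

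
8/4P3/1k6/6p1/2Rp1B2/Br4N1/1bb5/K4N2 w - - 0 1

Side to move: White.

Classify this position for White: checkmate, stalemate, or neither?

neither

White to move; white king on a1.
In check: yes, from the black bishop on b2.
King squares — b1: attacked by Bc2; a2: available; b2: attacked by Rb3.
Legal moves for White: Ka2, Bxb2.
White is in check but has 2 legal moves → neither.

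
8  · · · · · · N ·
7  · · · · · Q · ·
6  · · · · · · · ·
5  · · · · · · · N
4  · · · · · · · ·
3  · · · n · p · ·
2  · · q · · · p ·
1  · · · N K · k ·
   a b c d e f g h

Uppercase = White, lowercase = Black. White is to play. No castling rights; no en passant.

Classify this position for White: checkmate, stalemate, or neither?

checkmate

White to move; white king on e1.
In check: yes, from the black knight on d3.
King squares — d1: own knight; f1: attacked by Kg1; d2: attacked by Qc2; e2: attacked by Qc2; f2: attacked by Kg1.
Legal moves for White: none.
In check with no legal moves → checkmate.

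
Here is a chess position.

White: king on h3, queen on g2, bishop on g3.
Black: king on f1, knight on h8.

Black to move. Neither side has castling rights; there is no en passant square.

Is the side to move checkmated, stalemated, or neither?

Black to move; black king on f1.
In check: yes, from the white queen on g2.
King squares — e1: attacked by Bg3; g1: attacked by Qg2; e2: attacked by Qg2; f2: attacked by Qg2; g2: attacked by Kh3.
Legal moves for Black: none.
In check with no legal moves → checkmate.

checkmate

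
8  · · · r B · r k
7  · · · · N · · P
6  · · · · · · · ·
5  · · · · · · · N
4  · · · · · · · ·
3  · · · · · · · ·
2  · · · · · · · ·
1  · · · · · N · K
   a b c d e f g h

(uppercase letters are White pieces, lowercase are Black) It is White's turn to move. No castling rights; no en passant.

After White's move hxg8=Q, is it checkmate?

yes

After hxg8=Q: black king on h8; in check: yes, from the white queen on g8.
King squares — g7: attacked by Nh5; h7: attacked by Qg8; g8: attacked by Ne7.
Black has no legal moves → checkmate.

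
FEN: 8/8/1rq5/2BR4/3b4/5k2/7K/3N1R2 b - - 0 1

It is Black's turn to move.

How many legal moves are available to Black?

Black to move; king on f3.
In check: yes, from the white rook on f1.
Legal moves: Kg4, Ke4, Ke2, Bf2.
Count: 4.

4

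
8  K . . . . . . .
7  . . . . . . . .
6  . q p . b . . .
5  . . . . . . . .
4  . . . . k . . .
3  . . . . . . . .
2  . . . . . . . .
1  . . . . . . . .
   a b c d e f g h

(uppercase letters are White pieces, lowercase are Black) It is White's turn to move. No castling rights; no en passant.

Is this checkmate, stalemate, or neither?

stalemate

White to move; white king on a8.
In check: no.
King squares — a7: attacked by Qb6; b7: attacked by Qb6; b8: attacked by Qb6.
Legal moves for White: none.
Not in check and no legal moves → stalemate.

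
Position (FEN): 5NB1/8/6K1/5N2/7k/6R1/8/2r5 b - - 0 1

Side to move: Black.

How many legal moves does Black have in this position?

Black to move; king on h4.
In check: yes, from the white knight on f5.
Legal moves: none.
Count: 0.

0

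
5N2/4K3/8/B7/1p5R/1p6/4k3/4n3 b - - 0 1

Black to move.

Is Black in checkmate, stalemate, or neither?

Black to move; black king on e2.
In check: no.
Legal moves for Black: Kf3, Ke3, Kd3, Kf2, Kd2, Kf1, Kd1, Nf3, Nd3, Ng2, Nc2, b2.
Black has 12 legal moves and is not in check → neither.

neither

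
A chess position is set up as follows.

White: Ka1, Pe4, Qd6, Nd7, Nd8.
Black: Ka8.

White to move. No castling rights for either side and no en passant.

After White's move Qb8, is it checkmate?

After Qb8: black king on a8; in check: yes, from the white queen on b8.
King squares — a7: attacked by Qb8; b7: attacked by Qb8; b8: attacked by Nd7.
Black has no legal moves → checkmate.

yes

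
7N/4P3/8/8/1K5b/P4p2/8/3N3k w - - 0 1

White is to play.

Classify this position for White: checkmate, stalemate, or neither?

White to move; white king on b4.
In check: no.
Legal moves for White: Nf7, Ng6, Kc5, Kb5, Ka5, Kc4, Ka4, Kc3, Kb3, Ne3, Nc3, Nf2+, Nb2, e8=Q, e8=R, e8=B, e8=N, a4.
White has 18 legal moves and is not in check → neither.

neither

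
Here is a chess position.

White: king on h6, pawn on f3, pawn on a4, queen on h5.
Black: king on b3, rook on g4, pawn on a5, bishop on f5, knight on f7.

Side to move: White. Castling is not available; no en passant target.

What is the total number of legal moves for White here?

White to move; king on h6.
In check: yes, from the black knight on f7.
Legal moves: Qxf7+.
Count: 1.

1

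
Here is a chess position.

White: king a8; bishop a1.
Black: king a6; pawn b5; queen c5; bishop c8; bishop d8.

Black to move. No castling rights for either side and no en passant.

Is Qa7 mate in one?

yes

After Qa7: white king on a8; in check: yes, from the black queen on a7.
King squares — a7: attacked by Ka6; b7: attacked by Ka6; b8: attacked by Qa7.
White has no legal moves → checkmate.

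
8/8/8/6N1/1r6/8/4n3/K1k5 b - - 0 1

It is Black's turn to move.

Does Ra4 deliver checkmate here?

After Ra4: white king on a1; in check: yes, from the black rook on a4.
King squares — b1: attacked by Kc1; a2: attacked by Ra4; b2: attacked by Kc1.
White has no legal moves → checkmate.

yes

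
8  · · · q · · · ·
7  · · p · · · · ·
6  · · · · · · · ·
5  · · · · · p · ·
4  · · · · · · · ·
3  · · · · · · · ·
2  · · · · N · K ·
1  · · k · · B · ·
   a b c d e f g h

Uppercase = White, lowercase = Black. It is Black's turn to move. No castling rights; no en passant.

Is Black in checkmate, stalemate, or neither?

Black to move; black king on c1.
In check: yes, from the white knight on e2.
King squares — b1: available; d1: available; b2: available; c2: available; d2: available.
Legal moves for Black: Kd2, Kc2, Kb2, Kd1, Kb1.
Black is in check but has 5 legal moves → neither.

neither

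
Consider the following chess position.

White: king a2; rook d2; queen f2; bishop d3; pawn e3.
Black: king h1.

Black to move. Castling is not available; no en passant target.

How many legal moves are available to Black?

Black to move; king on h1.
In check: no.
Legal moves: none.
Count: 0.

0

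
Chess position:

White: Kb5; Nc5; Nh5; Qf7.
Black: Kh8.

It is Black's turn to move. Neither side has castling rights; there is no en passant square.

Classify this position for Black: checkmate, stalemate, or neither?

Black to move; black king on h8.
In check: no.
King squares — g7: attacked by Nh5; h7: attacked by Qf7; g8: attacked by Qf7.
Legal moves for Black: none.
Not in check and no legal moves → stalemate.

stalemate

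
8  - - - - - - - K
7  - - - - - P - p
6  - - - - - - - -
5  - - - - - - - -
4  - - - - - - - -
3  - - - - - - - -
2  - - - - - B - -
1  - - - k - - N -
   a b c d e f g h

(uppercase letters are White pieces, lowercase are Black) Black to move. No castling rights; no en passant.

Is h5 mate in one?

no

After h5: white king on h8; in check: no.
White is not in check, so this cannot be checkmate.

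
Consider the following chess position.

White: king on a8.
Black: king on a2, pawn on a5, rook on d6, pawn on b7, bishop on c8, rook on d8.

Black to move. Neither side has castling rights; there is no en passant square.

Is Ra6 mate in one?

After Ra6: white king on a8; in check: yes, from the black rook on a6.
White has 1 legal reply: Kb8.
In check but a legal move exists → not checkmate.

no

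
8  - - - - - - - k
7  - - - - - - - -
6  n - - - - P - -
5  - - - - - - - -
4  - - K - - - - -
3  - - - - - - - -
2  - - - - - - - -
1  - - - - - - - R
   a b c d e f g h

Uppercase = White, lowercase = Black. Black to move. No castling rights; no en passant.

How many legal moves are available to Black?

1

Black to move; king on h8.
In check: yes, from the white rook on h1.
Legal moves: Kg8.
Count: 1.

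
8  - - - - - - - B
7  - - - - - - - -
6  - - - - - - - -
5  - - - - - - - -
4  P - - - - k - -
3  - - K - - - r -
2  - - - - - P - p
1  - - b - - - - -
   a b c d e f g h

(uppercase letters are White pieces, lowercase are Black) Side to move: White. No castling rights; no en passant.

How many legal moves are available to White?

6

White to move; king on c3.
In check: yes, from the black rook on g3.
Legal moves: Kd4, Kc4, Kb4, Kc2, fxg3+, f3.
Count: 6.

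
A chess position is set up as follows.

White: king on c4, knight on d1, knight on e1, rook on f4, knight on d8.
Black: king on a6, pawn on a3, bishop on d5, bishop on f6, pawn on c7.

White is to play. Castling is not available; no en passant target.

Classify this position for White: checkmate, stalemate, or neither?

White to move; white king on c4.
In check: yes, from the black bishop on d5.
King squares — b3: attacked by Bd5; c3: attacked by Bf6; d3: available; b4: available; d4: attacked by Bf6; b5: attacked by Ka6; c5: available; d5: available.
Legal moves for White: Kxd5, Kc5, Kb4, Kd3.
White is in check but has 4 legal moves → neither.

neither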